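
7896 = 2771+5125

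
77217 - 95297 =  - 18080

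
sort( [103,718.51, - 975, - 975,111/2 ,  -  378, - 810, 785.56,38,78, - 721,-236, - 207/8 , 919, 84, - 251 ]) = [ - 975, - 975, - 810, - 721,-378, - 251,-236, - 207/8,38,111/2, 78,  84,103,718.51, 785.56 , 919 ] 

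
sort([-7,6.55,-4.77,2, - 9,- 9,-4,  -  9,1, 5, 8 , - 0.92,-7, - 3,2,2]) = [ - 9,-9,-9,- 7,-7, - 4.77,-4,  -  3, -0.92,1,2, 2,2 , 5,6.55,  8] 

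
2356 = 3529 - 1173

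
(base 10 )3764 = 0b111010110100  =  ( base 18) BB2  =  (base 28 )4MC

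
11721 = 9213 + 2508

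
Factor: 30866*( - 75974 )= - 2^2*11^1*23^1*61^1*37987^1= -2345013484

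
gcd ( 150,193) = 1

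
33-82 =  - 49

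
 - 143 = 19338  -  19481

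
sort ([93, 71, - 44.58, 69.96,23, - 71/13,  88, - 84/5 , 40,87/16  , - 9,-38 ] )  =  [ - 44.58, - 38, - 84/5 ,- 9,- 71/13, 87/16 , 23,  40,69.96, 71,88, 93 ]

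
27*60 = 1620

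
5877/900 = 6 + 53/100 = 6.53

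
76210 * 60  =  4572600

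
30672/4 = 7668=7668.00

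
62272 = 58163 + 4109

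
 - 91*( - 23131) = 2104921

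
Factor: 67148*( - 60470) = -2^3*5^1*6047^1*16787^1 = -4060439560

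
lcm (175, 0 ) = 0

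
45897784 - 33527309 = 12370475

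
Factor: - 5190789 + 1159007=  - 2^1  *  757^1 * 2663^1= - 4031782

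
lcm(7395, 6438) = 547230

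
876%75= 51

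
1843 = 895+948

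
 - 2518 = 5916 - 8434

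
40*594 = 23760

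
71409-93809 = -22400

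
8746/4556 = 4373/2278 = 1.92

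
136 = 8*17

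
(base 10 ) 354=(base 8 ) 542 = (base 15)189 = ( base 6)1350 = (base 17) 13E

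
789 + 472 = 1261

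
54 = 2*27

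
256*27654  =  7079424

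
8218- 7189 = 1029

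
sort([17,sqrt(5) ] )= [sqrt(5 ),17 ] 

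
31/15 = 31/15 = 2.07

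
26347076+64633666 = 90980742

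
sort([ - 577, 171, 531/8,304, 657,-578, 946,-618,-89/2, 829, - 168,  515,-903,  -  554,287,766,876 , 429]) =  [-903,-618,-578, - 577, - 554,-168, - 89/2 , 531/8, 171, 287, 304, 429,515, 657, 766, 829,876, 946 ]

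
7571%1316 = 991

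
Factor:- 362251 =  - 103^1*3517^1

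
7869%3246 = 1377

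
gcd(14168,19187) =7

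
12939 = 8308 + 4631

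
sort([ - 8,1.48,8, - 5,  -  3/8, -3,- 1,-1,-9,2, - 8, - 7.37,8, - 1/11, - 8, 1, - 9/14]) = [ - 9, - 8, - 8, - 8, - 7.37, - 5, - 3, - 1, - 1, - 9/14, - 3/8, - 1/11,  1,  1.48, 2 , 8, 8] 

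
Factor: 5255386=2^1*2627693^1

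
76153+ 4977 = 81130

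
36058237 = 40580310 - 4522073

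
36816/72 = 511  +  1/3 = 511.33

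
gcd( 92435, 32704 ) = 7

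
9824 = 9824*1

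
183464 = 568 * 323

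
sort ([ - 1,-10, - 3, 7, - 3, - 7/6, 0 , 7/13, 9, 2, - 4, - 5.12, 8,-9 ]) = [  -  10, - 9,-5.12,-4, - 3,-3,  -  7/6, -1, 0, 7/13, 2, 7, 8,9]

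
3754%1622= 510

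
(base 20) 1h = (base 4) 211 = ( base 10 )37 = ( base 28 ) 19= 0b100101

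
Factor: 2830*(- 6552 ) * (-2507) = 46485195120 = 2^4*3^2*5^1*7^1*13^1 * 23^1  *  109^1*283^1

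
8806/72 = 4403/36 = 122.31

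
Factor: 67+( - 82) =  - 3^1*5^1 = -15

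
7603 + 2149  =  9752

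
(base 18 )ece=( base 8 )11236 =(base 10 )4766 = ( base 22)9IE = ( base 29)5ja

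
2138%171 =86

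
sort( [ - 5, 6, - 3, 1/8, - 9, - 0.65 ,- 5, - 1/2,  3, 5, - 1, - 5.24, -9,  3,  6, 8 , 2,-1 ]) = [ - 9,  -  9 , - 5.24,  -  5 , - 5 ,-3 ,- 1, - 1, - 0.65 , - 1/2,  1/8,2,3,3, 5, 6,6, 8]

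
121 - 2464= - 2343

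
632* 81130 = 51274160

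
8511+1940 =10451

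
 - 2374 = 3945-6319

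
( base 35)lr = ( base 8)1372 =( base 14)3C6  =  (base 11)633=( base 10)762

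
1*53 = 53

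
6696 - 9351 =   -  2655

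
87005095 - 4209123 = 82795972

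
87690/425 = 17538/85 =206.33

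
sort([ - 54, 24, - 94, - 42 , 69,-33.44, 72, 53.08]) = [ - 94, - 54, - 42 , - 33.44,24, 53.08,69,72]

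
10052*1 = 10052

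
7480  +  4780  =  12260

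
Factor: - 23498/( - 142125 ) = 62/375  =  2^1*3^(- 1 )*5^( - 3 ) * 31^1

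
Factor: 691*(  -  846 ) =-584586  =  - 2^1*3^2*47^1*691^1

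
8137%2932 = 2273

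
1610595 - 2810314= - 1199719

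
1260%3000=1260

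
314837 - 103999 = 210838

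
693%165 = 33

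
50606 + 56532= 107138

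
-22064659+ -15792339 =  - 37856998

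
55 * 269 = 14795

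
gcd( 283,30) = 1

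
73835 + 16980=90815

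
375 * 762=285750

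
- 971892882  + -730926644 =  -1702819526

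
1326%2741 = 1326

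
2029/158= 2029/158 = 12.84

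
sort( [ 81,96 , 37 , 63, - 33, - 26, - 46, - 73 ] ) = [ - 73, - 46 , - 33 , - 26, 37,63 , 81, 96 ] 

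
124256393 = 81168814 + 43087579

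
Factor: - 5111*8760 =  -2^3*3^1*5^1  *  19^1 * 73^1*269^1 = -44772360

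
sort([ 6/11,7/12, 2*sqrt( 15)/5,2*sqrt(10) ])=[ 6/11, 7/12,2*sqrt( 15) /5,2*sqrt( 10 )]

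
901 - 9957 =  - 9056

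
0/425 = 0= 0.00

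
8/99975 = 8/99975 = 0.00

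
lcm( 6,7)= 42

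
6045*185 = 1118325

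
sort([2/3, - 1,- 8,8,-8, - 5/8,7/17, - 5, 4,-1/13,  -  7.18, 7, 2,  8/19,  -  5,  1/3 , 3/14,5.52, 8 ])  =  [-8, - 8, - 7.18, - 5, - 5,  -  1, - 5/8,-1/13, 3/14,1/3, 7/17, 8/19, 2/3,2, 4 , 5.52, 7,8, 8]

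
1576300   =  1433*1100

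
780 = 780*1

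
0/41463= 0 = 0.00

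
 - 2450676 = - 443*5532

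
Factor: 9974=2^1*4987^1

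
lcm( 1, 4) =4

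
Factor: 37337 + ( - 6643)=30694=2^1*103^1*149^1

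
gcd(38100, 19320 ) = 60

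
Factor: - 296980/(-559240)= 2^( - 1)*11^( - 1) * 41^( - 1)*479^1 = 479/902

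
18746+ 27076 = 45822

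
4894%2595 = 2299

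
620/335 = 1+57/67 = 1.85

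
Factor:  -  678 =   -  2^1 * 3^1 * 113^1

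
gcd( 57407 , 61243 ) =7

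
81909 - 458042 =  - 376133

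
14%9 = 5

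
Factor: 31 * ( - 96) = -2^5 * 3^1*31^1 =- 2976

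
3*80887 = 242661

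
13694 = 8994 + 4700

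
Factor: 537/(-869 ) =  - 3^1 *11^( - 1) * 79^( - 1)*179^1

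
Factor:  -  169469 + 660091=2^1*11^1*29^1* 769^1 = 490622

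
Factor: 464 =2^4*29^1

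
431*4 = 1724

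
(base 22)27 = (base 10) 51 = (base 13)3C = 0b110011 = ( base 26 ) 1P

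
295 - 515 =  - 220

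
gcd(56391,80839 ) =1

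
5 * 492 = 2460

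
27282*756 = 20625192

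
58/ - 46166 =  - 29/23083 = - 0.00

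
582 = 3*194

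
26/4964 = 13/2482 = 0.01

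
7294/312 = 3647/156 =23.38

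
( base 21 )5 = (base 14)5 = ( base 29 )5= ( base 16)5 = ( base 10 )5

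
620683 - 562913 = 57770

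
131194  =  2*65597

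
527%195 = 137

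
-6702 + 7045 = 343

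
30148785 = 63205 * 477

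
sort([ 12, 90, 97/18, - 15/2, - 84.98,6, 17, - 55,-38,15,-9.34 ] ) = [  -  84.98, - 55,-38, -9.34,-15/2,97/18,6,12, 15,17, 90 ]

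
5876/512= 1469/128  =  11.48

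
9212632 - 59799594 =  - 50586962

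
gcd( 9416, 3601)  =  1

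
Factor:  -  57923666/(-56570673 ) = 2^1*3^(-1 )*19^1*43^1*109^(  -  1) * 35449^1*  172999^(-1)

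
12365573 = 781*15833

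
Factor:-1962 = -2^1*3^2*109^1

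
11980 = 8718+3262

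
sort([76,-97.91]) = [ - 97.91, 76]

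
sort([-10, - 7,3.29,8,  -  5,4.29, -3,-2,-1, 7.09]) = [ - 10, - 7,-5,-3,  -  2,-1 , 3.29,4.29,7.09,8 ]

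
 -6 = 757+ - 763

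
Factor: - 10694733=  - 3^1*7^1*607^1*839^1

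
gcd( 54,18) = 18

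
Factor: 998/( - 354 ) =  - 499/177 = - 3^( - 1) *59^(-1 )*499^1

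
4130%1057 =959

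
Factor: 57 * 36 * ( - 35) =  - 71820=-  2^2*3^3*5^1*7^1 * 19^1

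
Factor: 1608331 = 19^1 * 84649^1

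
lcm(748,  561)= 2244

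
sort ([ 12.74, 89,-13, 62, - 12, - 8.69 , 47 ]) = [ - 13, - 12, - 8.69, 12.74, 47,62, 89] 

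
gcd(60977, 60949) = 7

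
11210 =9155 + 2055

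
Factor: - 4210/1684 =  - 2^( - 1)*5^1= -5/2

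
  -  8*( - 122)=976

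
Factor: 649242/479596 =324621/239798  =  2^(- 1) * 3^3*11^1*13^( - 1)*23^( - 1)*401^(-1)*1093^1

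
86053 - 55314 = 30739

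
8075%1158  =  1127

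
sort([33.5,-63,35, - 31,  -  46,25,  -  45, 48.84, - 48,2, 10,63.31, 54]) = [ - 63, -48, - 46, - 45,-31,2,10,25,33.5,35, 48.84,  54,63.31]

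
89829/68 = 1321 + 1/68 = 1321.01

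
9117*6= 54702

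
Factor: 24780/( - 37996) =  - 3^1*5^1*23^( - 1 ) = - 15/23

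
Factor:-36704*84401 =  - 3097854304 =- 2^5*31^1*37^1*84401^1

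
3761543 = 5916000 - 2154457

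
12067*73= 880891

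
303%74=7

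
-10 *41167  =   - 411670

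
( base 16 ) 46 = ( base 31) 28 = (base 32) 26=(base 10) 70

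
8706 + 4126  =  12832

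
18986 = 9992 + 8994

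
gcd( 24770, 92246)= 2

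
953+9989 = 10942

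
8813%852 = 293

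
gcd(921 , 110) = 1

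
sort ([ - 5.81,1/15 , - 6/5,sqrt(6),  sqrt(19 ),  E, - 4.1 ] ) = [ - 5.81, - 4.1,  -  6/5,1/15, sqrt(  6),E,sqrt(19) ]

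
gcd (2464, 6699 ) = 77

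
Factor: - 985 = -5^1*197^1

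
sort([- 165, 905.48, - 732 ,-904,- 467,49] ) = [ - 904,  -  732, - 467, - 165,49, 905.48 ] 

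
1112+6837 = 7949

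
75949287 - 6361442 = 69587845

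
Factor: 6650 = 2^1*5^2*7^1*19^1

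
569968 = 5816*98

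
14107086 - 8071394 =6035692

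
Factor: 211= 211^1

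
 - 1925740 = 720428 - 2646168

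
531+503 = 1034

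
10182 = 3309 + 6873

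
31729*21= 666309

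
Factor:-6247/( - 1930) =2^( - 1 )*5^(- 1)*193^( - 1)*6247^1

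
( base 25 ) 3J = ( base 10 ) 94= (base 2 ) 1011110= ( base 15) 64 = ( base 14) 6A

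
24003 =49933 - 25930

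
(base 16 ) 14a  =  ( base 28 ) bm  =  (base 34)9O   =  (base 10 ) 330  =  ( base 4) 11022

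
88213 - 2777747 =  - 2689534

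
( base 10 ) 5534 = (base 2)1010110011110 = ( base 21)cbb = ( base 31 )5NG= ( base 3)21120222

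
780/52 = 15 = 15.00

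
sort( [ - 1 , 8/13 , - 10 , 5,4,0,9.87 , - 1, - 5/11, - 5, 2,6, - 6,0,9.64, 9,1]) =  [ - 10 , - 6,  -  5,  -  1, - 1 , - 5/11, 0, 0, 8/13,  1,2  ,  4, 5,6,9,9.64,9.87]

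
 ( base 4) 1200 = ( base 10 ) 96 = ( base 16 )60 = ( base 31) 33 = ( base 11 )88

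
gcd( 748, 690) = 2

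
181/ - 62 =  - 181/62 = -2.92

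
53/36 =53/36 = 1.47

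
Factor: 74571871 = 11^1*67^1 * 101183^1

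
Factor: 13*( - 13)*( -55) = 5^1*11^1*13^2  =  9295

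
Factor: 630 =2^1 * 3^2  *5^1*7^1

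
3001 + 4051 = 7052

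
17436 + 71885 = 89321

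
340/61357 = 340/61357 = 0.01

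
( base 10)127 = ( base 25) 52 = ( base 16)7f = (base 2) 1111111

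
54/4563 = 2/169 = 0.01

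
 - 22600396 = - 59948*377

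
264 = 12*22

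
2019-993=1026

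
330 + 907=1237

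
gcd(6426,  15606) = 918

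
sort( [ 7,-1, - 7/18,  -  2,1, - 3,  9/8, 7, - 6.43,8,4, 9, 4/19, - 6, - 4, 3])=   [ - 6.43, - 6, - 4, - 3, - 2, - 1, - 7/18,4/19, 1, 9/8, 3,4 , 7,7,8, 9] 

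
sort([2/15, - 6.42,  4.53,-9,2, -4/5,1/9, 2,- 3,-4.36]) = [ - 9, - 6.42, -4.36 ,-3,- 4/5 , 1/9 , 2/15,2 , 2,4.53]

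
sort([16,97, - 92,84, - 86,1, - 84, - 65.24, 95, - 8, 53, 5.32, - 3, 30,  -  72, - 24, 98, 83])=[ - 92, - 86 , - 84, - 72, - 65.24, - 24, -8, - 3, 1,5.32,16, 30, 53, 83, 84, 95 , 97, 98 ] 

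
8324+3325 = 11649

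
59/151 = 59/151 = 0.39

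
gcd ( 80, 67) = 1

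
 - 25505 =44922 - 70427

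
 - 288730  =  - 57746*5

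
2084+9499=11583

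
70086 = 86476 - 16390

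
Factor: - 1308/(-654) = 2 = 2^1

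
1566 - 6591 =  -5025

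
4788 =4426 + 362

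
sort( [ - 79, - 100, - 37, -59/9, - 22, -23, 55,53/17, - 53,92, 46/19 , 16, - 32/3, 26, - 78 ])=[ - 100, - 79, - 78,-53, -37, - 23,  -  22 , - 32/3,  -  59/9, 46/19, 53/17,16, 26, 55,92 ] 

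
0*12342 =0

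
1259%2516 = 1259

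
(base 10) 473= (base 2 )111011001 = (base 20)13D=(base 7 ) 1244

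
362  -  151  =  211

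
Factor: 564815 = 5^1*83^1*1361^1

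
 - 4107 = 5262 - 9369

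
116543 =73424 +43119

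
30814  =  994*31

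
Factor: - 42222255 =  - 3^1 * 5^1 * 2814817^1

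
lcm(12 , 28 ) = 84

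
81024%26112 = 2688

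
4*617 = 2468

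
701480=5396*130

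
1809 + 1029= 2838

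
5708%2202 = 1304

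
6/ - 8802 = -1/1467 = -0.00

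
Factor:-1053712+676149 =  - 377563 = - 377563^1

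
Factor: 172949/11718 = 797/54 = 2^( - 1 )*3^(-3)*797^1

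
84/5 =16+4/5= 16.80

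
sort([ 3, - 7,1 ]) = [-7, 1, 3] 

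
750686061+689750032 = 1440436093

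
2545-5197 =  - 2652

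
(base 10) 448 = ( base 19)14B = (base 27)GG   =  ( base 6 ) 2024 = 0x1c0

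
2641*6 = 15846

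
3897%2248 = 1649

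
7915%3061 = 1793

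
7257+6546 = 13803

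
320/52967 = 320/52967 = 0.01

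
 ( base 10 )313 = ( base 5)2223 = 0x139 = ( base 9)377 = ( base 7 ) 625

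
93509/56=93509/56 = 1669.80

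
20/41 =20/41=0.49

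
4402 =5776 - 1374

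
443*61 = 27023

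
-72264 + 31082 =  - 41182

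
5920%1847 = 379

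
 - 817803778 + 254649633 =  - 563154145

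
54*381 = 20574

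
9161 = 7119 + 2042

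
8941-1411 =7530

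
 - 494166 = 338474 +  - 832640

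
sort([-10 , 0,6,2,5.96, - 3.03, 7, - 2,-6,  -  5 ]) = [ - 10, - 6, - 5,  -  3.03, - 2, 0,2, 5.96,  6,7 ]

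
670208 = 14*47872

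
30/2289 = 10/763 = 0.01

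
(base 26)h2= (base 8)674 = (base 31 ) ea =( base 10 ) 444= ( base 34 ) D2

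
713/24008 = 713/24008 = 0.03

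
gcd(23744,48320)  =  64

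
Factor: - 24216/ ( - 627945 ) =2^3*5^( - 1)*1009^1*41863^ ( - 1) = 8072/209315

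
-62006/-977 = 62006/977 = 63.47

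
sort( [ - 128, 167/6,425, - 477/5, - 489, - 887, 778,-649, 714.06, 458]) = [-887, -649, - 489, -128, - 477/5, 167/6, 425, 458,714.06, 778]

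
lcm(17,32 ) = 544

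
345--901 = 1246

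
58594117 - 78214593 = - 19620476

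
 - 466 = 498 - 964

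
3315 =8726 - 5411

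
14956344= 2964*5046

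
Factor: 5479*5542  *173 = 2^1 * 17^1*163^1 * 173^1 * 5479^1= 5253078914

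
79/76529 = 79/76529= 0.00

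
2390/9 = 2390/9 = 265.56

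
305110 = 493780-188670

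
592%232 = 128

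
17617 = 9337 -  - 8280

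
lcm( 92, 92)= 92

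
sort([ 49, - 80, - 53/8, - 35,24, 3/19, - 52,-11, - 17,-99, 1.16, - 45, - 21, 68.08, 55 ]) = [ - 99,- 80, - 52, - 45, - 35, - 21,  -  17, - 11, - 53/8, 3/19,  1.16,24,49, 55 , 68.08]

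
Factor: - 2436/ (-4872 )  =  2^( - 1)=1/2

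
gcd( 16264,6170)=2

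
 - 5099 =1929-7028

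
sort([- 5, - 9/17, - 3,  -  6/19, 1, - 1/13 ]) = [ - 5, - 3, - 9/17, - 6/19, - 1/13 , 1]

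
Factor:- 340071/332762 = -2^(  -  1) *3^1*379^ (-1 )*439^( - 1) * 113357^1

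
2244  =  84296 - 82052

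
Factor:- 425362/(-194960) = 2^( -3 )*5^ (  -  1) * 7^1*23^1*1321^1 *2437^( - 1) = 212681/97480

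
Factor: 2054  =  2^1*13^1*79^1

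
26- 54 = -28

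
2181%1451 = 730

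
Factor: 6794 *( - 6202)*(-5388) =2^4*3^1*7^1*43^1*79^1*443^1 * 449^1 = 227030858544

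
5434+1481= 6915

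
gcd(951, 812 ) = 1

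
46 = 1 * 46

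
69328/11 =69328/11 = 6302.55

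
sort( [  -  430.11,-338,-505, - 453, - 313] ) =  [ -505, - 453,- 430.11,  -  338,- 313]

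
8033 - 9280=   -  1247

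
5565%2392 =781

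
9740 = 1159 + 8581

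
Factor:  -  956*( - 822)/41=785832/41= 2^3*3^1*41^ ( - 1 ) * 137^1*239^1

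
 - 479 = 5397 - 5876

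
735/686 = 15/14 = 1.07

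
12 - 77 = - 65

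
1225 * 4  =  4900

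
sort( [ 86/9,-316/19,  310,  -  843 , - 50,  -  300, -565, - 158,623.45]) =[ - 843, - 565,-300, - 158,-50,  -  316/19,  86/9, 310, 623.45] 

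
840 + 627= 1467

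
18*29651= 533718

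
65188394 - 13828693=51359701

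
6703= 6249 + 454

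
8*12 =96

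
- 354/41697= - 1+13781/13899= -0.01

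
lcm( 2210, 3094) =15470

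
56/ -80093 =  - 1 + 80037/80093 = - 0.00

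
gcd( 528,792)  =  264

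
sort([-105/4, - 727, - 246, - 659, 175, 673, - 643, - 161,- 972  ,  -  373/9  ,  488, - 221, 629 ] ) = [ - 972 , - 727, - 659, - 643, - 246,-221, - 161, - 373/9, - 105/4,175,488, 629,673]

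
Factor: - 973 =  - 7^1*139^1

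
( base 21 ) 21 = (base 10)43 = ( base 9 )47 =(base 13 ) 34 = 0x2b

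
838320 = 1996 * 420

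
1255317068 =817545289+437771779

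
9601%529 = 79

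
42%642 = 42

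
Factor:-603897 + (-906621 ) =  - 1510518 = - 2^1 *3^1*17^1*59^1*251^1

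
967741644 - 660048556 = 307693088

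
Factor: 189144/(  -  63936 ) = - 71/24 = - 2^( - 3 )*3^(  -  1 )*71^1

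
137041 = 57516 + 79525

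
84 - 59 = 25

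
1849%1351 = 498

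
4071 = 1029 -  - 3042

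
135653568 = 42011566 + 93642002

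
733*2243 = 1644119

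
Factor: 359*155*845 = 47020025 = 5^2*13^2*31^1 *359^1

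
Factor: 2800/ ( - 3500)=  - 4/5 = -2^2*5^(  -  1 )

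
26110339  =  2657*9827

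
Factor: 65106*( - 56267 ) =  - 3663319302 = - 2^1*3^2 * 3617^1*56267^1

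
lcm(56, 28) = 56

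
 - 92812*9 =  - 835308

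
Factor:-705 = - 3^1*5^1*47^1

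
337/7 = 48 + 1/7 = 48.14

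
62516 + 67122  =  129638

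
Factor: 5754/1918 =3 = 3^1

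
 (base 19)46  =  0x52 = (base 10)82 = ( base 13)64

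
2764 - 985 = 1779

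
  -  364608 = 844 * ( - 432) 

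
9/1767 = 3/589 = 0.01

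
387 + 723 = 1110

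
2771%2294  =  477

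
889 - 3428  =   - 2539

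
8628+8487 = 17115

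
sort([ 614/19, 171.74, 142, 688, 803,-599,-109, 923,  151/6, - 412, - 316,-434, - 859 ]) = [ - 859, - 599, - 434, - 412, - 316, - 109, 151/6,614/19  ,  142,171.74, 688,803, 923 ] 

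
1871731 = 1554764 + 316967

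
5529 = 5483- - 46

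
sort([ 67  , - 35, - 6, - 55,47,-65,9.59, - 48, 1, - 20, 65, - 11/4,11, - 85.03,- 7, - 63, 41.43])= [-85.03, - 65, - 63,  -  55,  -  48,-35,-20, - 7, - 6, - 11/4, 1, 9.59,11, 41.43,47,  65, 67]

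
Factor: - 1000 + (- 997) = -1997^1 = - 1997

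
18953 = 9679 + 9274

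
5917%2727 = 463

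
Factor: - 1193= - 1193^1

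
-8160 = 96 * ( - 85 )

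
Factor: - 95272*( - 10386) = 2^4*3^2*577^1*11909^1 = 989494992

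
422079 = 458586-36507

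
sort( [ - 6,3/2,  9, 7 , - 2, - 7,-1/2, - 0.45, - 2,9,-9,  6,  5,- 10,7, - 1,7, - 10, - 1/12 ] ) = [ - 10 , - 10, - 9, - 7, - 6, - 2  , - 2, - 1, -1/2, - 0.45, - 1/12, 3/2 , 5, 6,7,7,7,9,9 ]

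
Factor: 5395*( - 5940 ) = -32046300 = - 2^2*3^3* 5^2*11^1*13^1*83^1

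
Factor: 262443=3^1*87481^1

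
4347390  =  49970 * 87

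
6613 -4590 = 2023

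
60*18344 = 1100640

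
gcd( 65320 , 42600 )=2840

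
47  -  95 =-48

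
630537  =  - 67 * ( - 9411)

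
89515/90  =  994+11/18 =994.61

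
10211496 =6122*1668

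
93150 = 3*31050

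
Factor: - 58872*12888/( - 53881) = 2^6*3^3*11^1*179^1*223^1*53881^ (- 1 ) = 758742336/53881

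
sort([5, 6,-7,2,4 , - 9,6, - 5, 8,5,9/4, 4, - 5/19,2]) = [ - 9,-7,-5,-5/19,2,  2,9/4, 4 , 4,5,5,  6,6, 8] 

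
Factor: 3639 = 3^1 *1213^1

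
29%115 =29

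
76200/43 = 76200/43 = 1772.09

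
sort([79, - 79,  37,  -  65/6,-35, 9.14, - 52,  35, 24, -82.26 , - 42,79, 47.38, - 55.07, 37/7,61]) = [ - 82.26, - 79, - 55.07, - 52, - 42, - 35, - 65/6, 37/7,9.14, 24, 35,37,47.38, 61, 79,79]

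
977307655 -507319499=469988156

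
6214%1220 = 114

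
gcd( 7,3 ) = 1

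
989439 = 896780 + 92659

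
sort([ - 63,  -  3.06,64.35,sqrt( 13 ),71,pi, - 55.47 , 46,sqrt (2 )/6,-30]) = [-63,  -  55.47,-30 , - 3.06,sqrt(2)/6,pi,sqrt (13),46,64.35,71]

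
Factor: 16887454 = 2^1*29^1 * 491^1 *593^1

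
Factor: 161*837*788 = 2^2*3^3*7^1*23^1*31^1* 197^1 =106188516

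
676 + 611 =1287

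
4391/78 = 56  +  23/78 = 56.29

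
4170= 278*15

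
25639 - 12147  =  13492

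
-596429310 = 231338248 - 827767558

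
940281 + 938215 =1878496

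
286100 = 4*71525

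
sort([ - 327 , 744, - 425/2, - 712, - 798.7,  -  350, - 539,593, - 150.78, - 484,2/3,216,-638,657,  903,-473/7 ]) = [ - 798.7, - 712, - 638,-539, - 484, - 350, - 327 ,- 425/2, - 150.78, - 473/7, 2/3, 216,593, 657,744, 903 ]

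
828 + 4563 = 5391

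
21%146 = 21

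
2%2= 0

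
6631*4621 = 30641851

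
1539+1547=3086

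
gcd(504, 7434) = 126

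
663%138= 111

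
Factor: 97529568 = 2^5*3^1*23^1*44171^1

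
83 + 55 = 138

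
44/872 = 11/218 = 0.05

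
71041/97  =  71041/97 = 732.38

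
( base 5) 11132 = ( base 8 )1430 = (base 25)16h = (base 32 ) oo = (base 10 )792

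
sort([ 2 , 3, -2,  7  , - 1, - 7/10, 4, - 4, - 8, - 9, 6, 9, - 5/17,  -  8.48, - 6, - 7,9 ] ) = [ - 9, - 8.48, - 8, - 7, - 6, - 4, - 2,  -  1, - 7/10, - 5/17,2,  3,  4, 6,7,9,9]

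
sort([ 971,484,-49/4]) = [ - 49/4,484,971] 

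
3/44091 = 1/14697= 0.00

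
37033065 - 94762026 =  - 57728961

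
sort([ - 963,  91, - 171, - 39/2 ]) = [ - 963,-171,-39/2, 91]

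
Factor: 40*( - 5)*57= - 11400 = -  2^3*3^1*5^2*19^1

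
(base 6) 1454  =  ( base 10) 394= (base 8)612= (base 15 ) 1b4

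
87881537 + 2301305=90182842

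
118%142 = 118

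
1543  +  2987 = 4530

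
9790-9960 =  - 170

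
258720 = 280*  924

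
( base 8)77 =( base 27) 29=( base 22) 2J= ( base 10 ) 63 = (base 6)143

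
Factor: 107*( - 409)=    - 107^1*409^1 = - 43763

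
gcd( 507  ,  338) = 169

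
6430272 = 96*66982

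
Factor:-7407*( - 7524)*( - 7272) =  - 405270508896 = - 2^5*3^6*11^1*19^1*101^1*823^1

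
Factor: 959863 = 959863^1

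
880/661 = 880/661 =1.33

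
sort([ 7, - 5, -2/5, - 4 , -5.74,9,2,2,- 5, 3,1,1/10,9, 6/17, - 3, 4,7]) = [ - 5.74,- 5, - 5, - 4 ,-3,-2/5,  1/10,6/17, 1, 2,2,  3, 4,7,  7,9,9]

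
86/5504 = 1/64 = 0.02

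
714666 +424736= 1139402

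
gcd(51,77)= 1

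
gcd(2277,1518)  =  759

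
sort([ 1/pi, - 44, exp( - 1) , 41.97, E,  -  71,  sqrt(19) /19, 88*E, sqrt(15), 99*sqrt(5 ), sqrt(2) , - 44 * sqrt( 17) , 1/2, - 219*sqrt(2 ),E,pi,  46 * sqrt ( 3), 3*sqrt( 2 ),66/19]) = [ - 219*sqrt( 2 ),-44 * sqrt( 17),-71, - 44,sqrt(19) /19, 1/pi, exp( - 1 ), 1/2,sqrt(2 ),E,E, pi, 66/19, sqrt( 15), 3*sqrt(2 ), 41.97,  46*sqrt( 3),  99*sqrt ( 5 ), 88 * E]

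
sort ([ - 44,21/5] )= [ - 44, 21/5 ] 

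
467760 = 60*7796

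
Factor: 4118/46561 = 2^1 * 29^1*71^1*101^( -1)*461^( - 1)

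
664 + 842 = 1506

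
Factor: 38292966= 2^1*3^3*317^1 * 2237^1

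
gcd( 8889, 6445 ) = 1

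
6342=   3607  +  2735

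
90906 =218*417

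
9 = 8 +1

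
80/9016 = 10/1127 = 0.01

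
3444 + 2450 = 5894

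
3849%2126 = 1723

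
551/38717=551/38717= 0.01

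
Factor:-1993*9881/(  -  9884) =2^ (- 2 )*7^( - 1 ) *41^1 * 241^1 * 353^( - 1) *1993^1 = 19692833/9884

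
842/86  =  9 + 34/43=9.79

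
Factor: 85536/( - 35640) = -2^2*3^1*5^( - 1) = -12/5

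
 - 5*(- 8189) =40945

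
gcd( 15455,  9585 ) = 5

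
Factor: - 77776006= - 2^1 * 7^1 * 11^1*19^2*1399^1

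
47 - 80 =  - 33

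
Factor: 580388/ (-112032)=-373/72  =  - 2^( - 3)* 3^(-2 )*373^1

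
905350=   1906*475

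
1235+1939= 3174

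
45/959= 45/959=0.05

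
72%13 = 7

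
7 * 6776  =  47432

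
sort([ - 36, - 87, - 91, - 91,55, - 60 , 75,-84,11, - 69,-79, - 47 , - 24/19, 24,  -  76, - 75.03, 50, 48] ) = [  -  91, - 91, - 87, - 84, - 79, - 76, - 75.03,-69 , - 60,-47,  -  36,- 24/19 , 11,24, 48,50,55,75]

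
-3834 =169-4003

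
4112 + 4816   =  8928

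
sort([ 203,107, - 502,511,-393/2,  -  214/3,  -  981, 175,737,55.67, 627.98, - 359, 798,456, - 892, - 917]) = [  -  981, - 917, - 892 , - 502,-359,-393/2, - 214/3, 55.67,  107, 175,203, 456, 511,627.98,737  ,  798]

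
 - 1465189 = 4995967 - 6461156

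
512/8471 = 512/8471 = 0.06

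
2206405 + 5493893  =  7700298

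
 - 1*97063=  - 97063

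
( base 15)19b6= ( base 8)12703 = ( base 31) 5om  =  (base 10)5571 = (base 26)867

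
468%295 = 173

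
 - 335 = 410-745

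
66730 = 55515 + 11215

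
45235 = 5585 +39650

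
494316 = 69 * 7164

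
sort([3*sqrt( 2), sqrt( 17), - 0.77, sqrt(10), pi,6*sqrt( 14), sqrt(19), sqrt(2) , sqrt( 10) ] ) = [-0.77, sqrt (2), pi, sqrt( 10), sqrt( 10) , sqrt( 17 ),3*sqrt( 2), sqrt( 19),6*sqrt(14)]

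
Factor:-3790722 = -2^1 * 3^1*13^1*23^1*2113^1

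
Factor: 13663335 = 3^1*5^1*7^1 * 130127^1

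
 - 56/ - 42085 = 56/42085=0.00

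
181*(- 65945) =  - 11936045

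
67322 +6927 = 74249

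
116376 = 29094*4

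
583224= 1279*456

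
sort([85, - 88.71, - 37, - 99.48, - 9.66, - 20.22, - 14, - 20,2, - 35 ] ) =[-99.48, - 88.71,- 37, - 35,-20.22 , - 20,- 14, - 9.66,2, 85 ]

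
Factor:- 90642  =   - 2^1*3^1*15107^1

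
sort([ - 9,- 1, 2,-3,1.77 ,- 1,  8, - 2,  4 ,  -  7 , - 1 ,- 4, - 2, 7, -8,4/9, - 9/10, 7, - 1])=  [ -9 , - 8, - 7, - 4, - 3, - 2, - 2 , - 1, - 1,  -  1, - 1 , - 9/10, 4/9,1.77 , 2,4,7, 7, 8 ]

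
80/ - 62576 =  - 1 + 3906/3911 = - 0.00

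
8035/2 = 4017+1/2=4017.50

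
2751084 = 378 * 7278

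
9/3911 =9/3911 = 0.00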